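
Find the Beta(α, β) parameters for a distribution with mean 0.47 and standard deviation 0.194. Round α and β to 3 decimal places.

α = 2.641, β = 2.978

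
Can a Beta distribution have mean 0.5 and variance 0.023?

Yes

The Beta variance bound is σ² < μ(1−μ).
Here μ(1−μ) = 0.5×0.5 = 0.25, and 0.023 < 0.25.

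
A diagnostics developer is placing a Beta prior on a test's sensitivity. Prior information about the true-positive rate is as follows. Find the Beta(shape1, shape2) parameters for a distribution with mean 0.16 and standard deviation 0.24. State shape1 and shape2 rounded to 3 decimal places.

Variance = 0.24² = 0.0576. The moment-matching identity shape1+shape2 = μ(1−μ)/Var − 1 gives
shape1+shape2 = 0.1344/0.0576 − 1 = 1.3333, so shape1 = μ·1.3333 = 0.213 and shape2 = (1−μ)·1.3333 = 1.120.

shape1 = 0.213, shape2 = 1.120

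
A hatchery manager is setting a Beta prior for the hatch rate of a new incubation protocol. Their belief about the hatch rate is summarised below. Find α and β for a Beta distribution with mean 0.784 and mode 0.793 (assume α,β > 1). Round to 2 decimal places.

Let s = α+β. Mean gives α = μs = 0.784s; mode gives (α−1)/(s−2) = 0.793.
Substituting: 0.784s − 1 = 0.793(s−2) = 0.793s − 1.586, so -0.009s = -0.586 and s = 65.1111.
Then α = 0.784×65.1111 = 51.05 and β = s−α = 14.06.

α = 51.05, β = 14.06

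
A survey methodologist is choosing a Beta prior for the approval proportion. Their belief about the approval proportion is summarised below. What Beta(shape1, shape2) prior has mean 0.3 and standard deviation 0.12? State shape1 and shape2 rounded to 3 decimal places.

shape1 = 4.075, shape2 = 9.508

σ² = 0.12² = 0.0144.
With s = shape1+shape2, Var = μ(1−μ)/(s+1), so s+1 = (0.3×0.7)/0.0144 = 14.5833 and s = 13.5833.
shape1 = μs = 4.075, shape2 = (1−μ)s = 9.508.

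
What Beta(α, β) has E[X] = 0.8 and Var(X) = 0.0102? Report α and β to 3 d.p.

Write ν = α+β; then α = μν and Var = μ(1−μ)/(ν+1).
ν = μ(1−μ)/Var − 1 = 0.16/0.0102 − 1 = 14.6863.
α = 0.8·14.6863 = 11.749, β = 0.2·14.6863 = 2.937.

α = 11.749, β = 2.937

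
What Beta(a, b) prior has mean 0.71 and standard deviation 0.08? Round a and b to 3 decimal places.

a = 22.132, b = 9.040

Variance = 0.08² = 0.0064. The moment-matching identity a+b = μ(1−μ)/Var − 1 gives
a+b = 0.2059/0.0064 − 1 = 31.1719, so a = μ·31.1719 = 22.132 and b = (1−μ)·31.1719 = 9.040.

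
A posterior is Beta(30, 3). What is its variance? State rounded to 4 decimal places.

0.0024

Var = αβ/[(α+β)²(α+β+1)] = (30×3)/(33²×34) = 90/37026 = 0.0024.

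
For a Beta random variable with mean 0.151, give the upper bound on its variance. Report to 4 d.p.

For fixed mean μ the Beta variance is μ(1−μ)/(α+β+1), increasing as α+β decreases.
Its least upper bound (not attained) is μ(1−μ) = 0.151·0.849 = 0.1282.

0.1282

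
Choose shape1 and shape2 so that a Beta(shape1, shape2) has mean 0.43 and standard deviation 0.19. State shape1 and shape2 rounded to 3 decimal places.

shape1 = 2.489, shape2 = 3.300

σ² = 0.19² = 0.0361.
With s = shape1+shape2, Var = μ(1−μ)/(s+1), so s+1 = (0.43×0.57)/0.0361 = 6.7895 and s = 5.7895.
shape1 = μs = 2.489, shape2 = (1−μ)s = 3.300.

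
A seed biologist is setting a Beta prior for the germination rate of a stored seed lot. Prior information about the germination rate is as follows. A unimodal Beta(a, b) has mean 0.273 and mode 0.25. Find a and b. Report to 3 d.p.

a = 5.935, b = 15.804

Let s = a+b. Mean gives a = μs = 0.273s; mode gives (a−1)/(s−2) = 0.25.
Substituting: 0.273s − 1 = 0.25(s−2) = 0.25s − 0.50, so 0.023s = 0.50 and s = 21.7391.
Then a = 0.273×21.7391 = 5.935 and b = s−a = 15.804.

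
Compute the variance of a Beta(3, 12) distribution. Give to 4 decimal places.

μ = 3/15 = 0.200000; Var = μ(1−μ)/(α+β+1) = 0.1600000/16 = 0.0100.

0.0100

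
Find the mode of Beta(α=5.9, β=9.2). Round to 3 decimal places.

With α,β > 1, mode = (α−1)/(α+β−2) = 4.9/13.1 = 0.374.

0.374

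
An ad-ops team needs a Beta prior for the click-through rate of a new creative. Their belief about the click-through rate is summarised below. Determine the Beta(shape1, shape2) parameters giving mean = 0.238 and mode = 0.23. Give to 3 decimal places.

With s = shape1+shape2: μ = shape1/s and mode = (shape1−1)/(s−2). Eliminating shape1 = μs,
μs − 1 = m(s−2) ⇒ s(μ−m) = 1−2m ⇒ s = 0.54/0.008 = 67.5000.
So shape1 = μs = 16.065, shape2 = (1−μ)s = 51.435.

shape1 = 16.065, shape2 = 51.435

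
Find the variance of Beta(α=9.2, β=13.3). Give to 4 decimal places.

0.0103

α+β = 22.5 and αβ = 122.36, so Var = αβ/[(α+β)²(α+β+1)] = 122.36/11896.875 = 0.0103.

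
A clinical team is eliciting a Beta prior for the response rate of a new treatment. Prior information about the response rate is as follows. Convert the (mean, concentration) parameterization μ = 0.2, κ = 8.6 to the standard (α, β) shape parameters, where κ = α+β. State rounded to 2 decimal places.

α = 1.72, β = 6.88

α = μκ = 0.2×8.6 = 1.72 and β = (1−μ)κ = 0.8×8.6 = 6.88.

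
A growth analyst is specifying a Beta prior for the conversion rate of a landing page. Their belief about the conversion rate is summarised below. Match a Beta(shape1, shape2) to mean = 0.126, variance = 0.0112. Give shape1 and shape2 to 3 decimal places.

shape1 = 1.113, shape2 = 7.720

Let s = shape1+shape2. The Beta variance is μ(1−μ)/(s+1).
So s+1 = μ(1−μ)/σ² = (0.126×0.874)/0.0112 = 0.110124/0.0112 = 9.8325, giving s = 8.8325.
Then shape1 = μs = 0.126×8.8325 = 1.113 and shape2 = (1−μ)s = 0.874×8.8325 = 7.720.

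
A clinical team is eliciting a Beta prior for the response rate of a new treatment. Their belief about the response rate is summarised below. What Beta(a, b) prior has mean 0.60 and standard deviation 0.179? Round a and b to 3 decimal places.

Variance = 0.179² = 0.032041. The moment-matching identity a+b = μ(1−μ)/Var − 1 gives
a+b = 0.2400/0.032041 − 1 = 6.4904, so a = μ·6.4904 = 3.894 and b = (1−μ)·6.4904 = 2.596.

a = 3.894, b = 2.596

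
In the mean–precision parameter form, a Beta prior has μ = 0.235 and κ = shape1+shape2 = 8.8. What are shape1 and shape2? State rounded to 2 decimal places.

Split κ in proportion μ : (1−μ): shape1 = 0.235·8.8 = 2.07, shape2 = 8.8 − 2.07 = 6.73.

shape1 = 2.07, shape2 = 6.73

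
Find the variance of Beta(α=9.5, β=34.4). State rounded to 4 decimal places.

0.0038

α+β = 43.9 and αβ = 326.80, so Var = αβ/[(α+β)²(α+β+1)] = 326.80/86531.729 = 0.0038.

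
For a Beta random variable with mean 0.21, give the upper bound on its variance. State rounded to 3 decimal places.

For fixed mean μ the Beta variance is μ(1−μ)/(α+β+1), increasing as α+β decreases.
Its least upper bound (not attained) is μ(1−μ) = 0.21·0.79 = 0.166.

0.166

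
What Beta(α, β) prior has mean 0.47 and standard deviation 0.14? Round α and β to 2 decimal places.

α = 5.50, β = 6.21

σ² = 0.14² = 0.0196.
With s = α+β, Var = μ(1−μ)/(s+1), so s+1 = (0.47×0.53)/0.0196 = 12.7092 and s = 11.7092.
α = μs = 5.50, β = (1−μ)s = 6.21.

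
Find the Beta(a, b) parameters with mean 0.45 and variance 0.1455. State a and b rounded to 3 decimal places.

a = 0.315, b = 0.386

Write ν = a+b; then a = μν and Var = μ(1−μ)/(ν+1).
ν = μ(1−μ)/Var − 1 = 0.2475/0.1455 − 1 = 0.7010.
a = 0.45·0.7010 = 0.315, b = 0.55·0.7010 = 0.386.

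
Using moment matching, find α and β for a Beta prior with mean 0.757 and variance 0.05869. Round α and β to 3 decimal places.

α = 1.616, β = 0.519

Let s = α+β. The Beta variance is μ(1−μ)/(s+1).
So s+1 = μ(1−μ)/σ² = (0.757×0.243)/0.05869 = 0.183951/0.05869 = 3.1343, giving s = 2.1343.
Then α = μs = 0.757×2.1343 = 1.616 and β = (1−μ)s = 0.243×2.1343 = 0.519.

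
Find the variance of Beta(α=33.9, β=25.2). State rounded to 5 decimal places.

μ = 33.9/59.1 = 0.573604; Var = μ(1−μ)/(α+β+1) = 0.2445824/60.1 = 0.00407.

0.00407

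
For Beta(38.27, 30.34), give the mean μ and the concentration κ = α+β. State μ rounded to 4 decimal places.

κ = α+β = 38.27+30.34 = 68.61; μ = α/κ = 38.27/68.61 = 0.5578.

μ = 0.5578, κ = 68.61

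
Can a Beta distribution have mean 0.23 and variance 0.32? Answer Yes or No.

No

A Beta with mean μ has variance μ(1−μ)/(α+β+1) < μ(1−μ).
Here μ(1−μ) = 0.23×0.77 = 0.1771, and 0.32 ≥ 0.1771.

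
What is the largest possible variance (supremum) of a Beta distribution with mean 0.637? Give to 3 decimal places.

Var = μ(1−μ)/(α+β+1), which approaches μ(1−μ) as α+β → 0.
So the supremum is μ(1−μ) = 0.637×0.363 = 0.231.

0.231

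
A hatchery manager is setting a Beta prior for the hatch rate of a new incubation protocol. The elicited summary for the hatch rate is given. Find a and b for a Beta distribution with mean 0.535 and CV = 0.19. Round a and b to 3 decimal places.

a = 12.346, b = 10.731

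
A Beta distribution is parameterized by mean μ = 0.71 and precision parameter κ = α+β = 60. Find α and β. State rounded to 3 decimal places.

α = μκ = 0.71×60 = 42.600 and β = (1−μ)κ = 0.29×60 = 17.400.

α = 42.600, β = 17.400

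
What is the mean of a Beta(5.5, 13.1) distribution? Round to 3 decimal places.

0.296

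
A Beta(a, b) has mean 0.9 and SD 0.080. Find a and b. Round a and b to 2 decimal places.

a = 11.76, b = 1.31

First σ² = 0.006400. Setting a = μn, b = (1−μ)n with n = a+b,
μ(1−μ)/(n+1) = 0.006400 ⇒ n+1 = 0.09/0.006400 = 14.0625 ⇒ n = 13.0625.
Hence a = 0.9×13.0625 = 11.76, b = 0.1×13.0625 = 1.31.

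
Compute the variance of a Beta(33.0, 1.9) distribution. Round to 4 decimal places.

0.0014

μ = 33.0/34.9 = 0.945559; Var = μ(1−μ)/(α+β+1) = 0.0514774/35.9 = 0.0014.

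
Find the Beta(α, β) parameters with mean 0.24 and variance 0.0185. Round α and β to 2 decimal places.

α = 2.13, β = 6.73

By moment matching, α+β = μ(1−μ)/σ² − 1 = (0.24·0.76)/0.0185 − 1 = 9.8595 − 1 = 8.8595.
Since α/(α+β) = μ, α = 0.24·8.8595 = 2.13 and β = 0.76·8.8595 = 6.73.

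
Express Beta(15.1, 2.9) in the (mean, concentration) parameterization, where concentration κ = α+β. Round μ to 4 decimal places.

μ = 0.8389, κ = 18.0

κ = α+β = 15.1+2.9 = 18.0; μ = α/κ = 15.1/18.0 = 0.8389.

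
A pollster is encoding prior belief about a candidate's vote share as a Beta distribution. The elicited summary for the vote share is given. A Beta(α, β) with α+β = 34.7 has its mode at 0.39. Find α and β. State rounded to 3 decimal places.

α = 13.753, β = 20.947

For α,β>1 the mode is (α−1)/(α+β−2), so α = mode·(κ−2)+1 = 0.39×32.7+1 = 13.753.
And β = (1−mode)·(κ−2)+1 = 0.61×32.7+1 = 20.947.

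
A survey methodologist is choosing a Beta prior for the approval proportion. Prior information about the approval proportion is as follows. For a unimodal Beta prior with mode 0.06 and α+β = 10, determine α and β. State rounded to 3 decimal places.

α = 1.480, β = 8.520

For α,β>1 the mode is (α−1)/(α+β−2), so α = mode·(κ−2)+1 = 0.06×8+1 = 1.480.
And β = (1−mode)·(κ−2)+1 = 0.94×8+1 = 8.520.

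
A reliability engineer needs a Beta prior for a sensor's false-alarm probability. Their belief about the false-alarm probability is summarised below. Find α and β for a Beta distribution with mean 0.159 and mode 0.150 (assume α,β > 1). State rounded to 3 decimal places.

With s = α+β: μ = α/s and mode = (α−1)/(s−2). Eliminating α = μs,
μs − 1 = m(s−2) ⇒ s(μ−m) = 1−2m ⇒ s = 0.700/0.009 = 77.7778.
So α = μs = 12.367, β = (1−μ)s = 65.411.

α = 12.367, β = 65.411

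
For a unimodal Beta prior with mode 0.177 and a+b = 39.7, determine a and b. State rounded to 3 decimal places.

a = 7.673, b = 32.027

Mode = (a−1)/(κ−2) with κ = a+b, so a−1 = 0.177·37.7 = 6.673.
a = 7.673; b = κ − a = 32.027.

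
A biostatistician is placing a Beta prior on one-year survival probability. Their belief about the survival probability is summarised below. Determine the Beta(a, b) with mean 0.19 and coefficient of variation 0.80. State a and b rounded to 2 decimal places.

Var = (CV·μ)² = (0.80×0.19)² = 0.023104.
a+b = μ(1−μ)/Var − 1 = 0.1539/0.023104 − 1 = 5.6612.
Thus a = 0.19·5.6612 = 1.08 and b = 0.81·5.6612 = 4.59.

a = 1.08, b = 4.59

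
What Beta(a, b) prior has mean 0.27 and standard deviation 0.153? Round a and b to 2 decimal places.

a = 2.00, b = 5.42

σ² = 0.153² = 0.023409.
With s = a+b, Var = μ(1−μ)/(s+1), so s+1 = (0.27×0.73)/0.023409 = 8.4198 and s = 7.4198.
a = μs = 2.00, b = (1−μ)s = 5.42.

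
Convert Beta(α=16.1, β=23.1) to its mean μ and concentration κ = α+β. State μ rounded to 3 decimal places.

μ = 0.411, κ = 39.2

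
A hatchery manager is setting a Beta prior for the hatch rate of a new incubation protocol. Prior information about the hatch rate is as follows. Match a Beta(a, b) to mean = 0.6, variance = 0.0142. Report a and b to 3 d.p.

a = 9.541, b = 6.361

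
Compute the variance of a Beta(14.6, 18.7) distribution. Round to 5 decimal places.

0.00718

α+β = 33.3 and αβ = 273.02, so Var = αβ/[(α+β)²(α+β+1)] = 273.02/38034.927 = 0.00718.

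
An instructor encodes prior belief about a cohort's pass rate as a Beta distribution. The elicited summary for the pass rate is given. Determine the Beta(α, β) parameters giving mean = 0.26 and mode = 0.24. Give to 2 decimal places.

α = 6.76, β = 19.24

With s = α+β: μ = α/s and mode = (α−1)/(s−2). Eliminating α = μs,
μs − 1 = m(s−2) ⇒ s(μ−m) = 1−2m ⇒ s = 0.52/0.02 = 26.0000.
So α = μs = 6.76, β = (1−μ)s = 19.24.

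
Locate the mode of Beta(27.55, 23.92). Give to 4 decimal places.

0.5367

The density x^(α−1)(1−x)^(β−1) is maximised at (α−1)/(α+β−2) = 26.55/49.47 = 0.5367.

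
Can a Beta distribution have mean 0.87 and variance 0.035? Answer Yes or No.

Yes

The Beta variance bound is σ² < μ(1−μ).
Here μ(1−μ) = 0.87×0.13 = 0.1131, and 0.035 < 0.1131.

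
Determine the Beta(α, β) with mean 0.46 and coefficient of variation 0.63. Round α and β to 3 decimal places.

Var = (CV·μ)² = (0.63×0.46)² = 0.083984.
α+β = μ(1−μ)/Var − 1 = 0.2484/0.083984 − 1 = 1.9577.
Thus α = 0.46·1.9577 = 0.901 and β = 0.54·1.9577 = 1.057.

α = 0.901, β = 1.057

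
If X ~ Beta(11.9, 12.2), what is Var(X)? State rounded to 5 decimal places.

0.00996

μ = 11.9/24.1 = 0.493776; Var = μ(1−μ)/(α+β+1) = 0.2499613/25.1 = 0.00996.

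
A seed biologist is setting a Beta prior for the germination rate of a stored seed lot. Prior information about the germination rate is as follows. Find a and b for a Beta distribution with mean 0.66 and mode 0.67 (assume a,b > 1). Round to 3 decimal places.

With s = a+b: μ = a/s and mode = (a−1)/(s−2). Eliminating a = μs,
μs − 1 = m(s−2) ⇒ s(μ−m) = 1−2m ⇒ s = -0.34/-0.01 = 34.0000.
So a = μs = 22.440, b = (1−μ)s = 11.560.

a = 22.440, b = 11.560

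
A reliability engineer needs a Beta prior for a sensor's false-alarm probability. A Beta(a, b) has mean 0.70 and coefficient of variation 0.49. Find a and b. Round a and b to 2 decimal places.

a = 0.55, b = 0.24

Var = (CV·μ)² = (0.49×0.70)² = 0.117649.
a+b = μ(1−μ)/Var − 1 = 0.2100/0.117649 − 1 = 0.7850.
Thus a = 0.70·0.7850 = 0.55 and b = 0.30·0.7850 = 0.24.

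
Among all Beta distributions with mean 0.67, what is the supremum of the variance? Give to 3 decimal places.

0.221

For fixed mean μ the Beta variance is μ(1−μ)/(α+β+1), increasing as α+β decreases.
Its least upper bound (not attained) is μ(1−μ) = 0.67·0.33 = 0.221.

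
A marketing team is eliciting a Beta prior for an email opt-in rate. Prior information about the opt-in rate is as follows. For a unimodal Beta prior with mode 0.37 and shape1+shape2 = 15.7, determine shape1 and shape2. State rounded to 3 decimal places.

shape1 = 6.069, shape2 = 9.631

For shape1,shape2>1 the mode is (shape1−1)/(shape1+shape2−2), so shape1 = mode·(κ−2)+1 = 0.37×13.7+1 = 6.069.
And shape2 = (1−mode)·(κ−2)+1 = 0.63×13.7+1 = 9.631.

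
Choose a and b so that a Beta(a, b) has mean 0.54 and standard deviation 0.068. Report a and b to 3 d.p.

σ² = 0.068² = 0.004624.
With s = a+b, Var = μ(1−μ)/(s+1), so s+1 = (0.54×0.46)/0.004624 = 53.7197 and s = 52.7197.
a = μs = 28.469, b = (1−μ)s = 24.251.

a = 28.469, b = 24.251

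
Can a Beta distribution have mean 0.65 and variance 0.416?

No

For any Beta, Var(X) < E[X]·(1−E[X]).
Here μ(1−μ) = 0.65×0.35 = 0.2275, and 0.416 ≥ 0.2275.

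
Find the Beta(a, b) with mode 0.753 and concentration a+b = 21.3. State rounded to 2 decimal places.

Since the density peak of Beta(a,b) is at (a−1)/(a+b−2),
a = 1 + 0.753(21.3−2) = 15.53 and b = 21.3 − 15.53 = 5.77.

a = 15.53, b = 5.77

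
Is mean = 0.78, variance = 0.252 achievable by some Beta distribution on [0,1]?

The Beta variance bound is σ² < μ(1−μ).
Here μ(1−μ) = 0.78×0.22 = 0.1716, and 0.252 ≥ 0.1716.

No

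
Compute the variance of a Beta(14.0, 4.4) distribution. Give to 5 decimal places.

0.00938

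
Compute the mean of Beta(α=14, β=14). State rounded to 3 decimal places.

E[X] = α/(α+β) = 14/28 = 0.500.

0.500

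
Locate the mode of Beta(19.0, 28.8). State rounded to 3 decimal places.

With α,β > 1, mode = (α−1)/(α+β−2) = 18.0/45.8 = 0.393.

0.393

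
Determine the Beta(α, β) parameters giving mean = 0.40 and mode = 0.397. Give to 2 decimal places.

Let s = α+β. Mean gives α = μs = 0.40s; mode gives (α−1)/(s−2) = 0.397.
Substituting: 0.40s − 1 = 0.397(s−2) = 0.397s − 0.794, so 0.003s = 0.206 and s = 68.6667.
Then α = 0.40×68.6667 = 27.47 and β = s−α = 41.20.

α = 27.47, β = 41.20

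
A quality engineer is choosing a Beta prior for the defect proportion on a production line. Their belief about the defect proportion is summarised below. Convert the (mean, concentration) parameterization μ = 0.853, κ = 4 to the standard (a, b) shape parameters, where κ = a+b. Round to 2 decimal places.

a = 3.41, b = 0.59

a = μκ = 0.853×4 = 3.41 and b = (1−μ)κ = 0.147×4 = 0.59.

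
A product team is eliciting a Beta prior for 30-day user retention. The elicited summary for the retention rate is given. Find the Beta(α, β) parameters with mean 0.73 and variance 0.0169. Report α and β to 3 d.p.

Let s = α+β. The Beta variance is μ(1−μ)/(s+1).
So s+1 = μ(1−μ)/σ² = (0.73×0.27)/0.0169 = 0.1971/0.0169 = 11.6627, giving s = 10.6627.
Then α = μs = 0.73×10.6627 = 7.784 and β = (1−μ)s = 0.27×10.6627 = 2.879.

α = 7.784, β = 2.879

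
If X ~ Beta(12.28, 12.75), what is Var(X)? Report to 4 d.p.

Var = αβ/[(α+β)²(α+β+1)] = (12.28×12.75)/(25.03²×26.03) = 156.5700/16307.818427 = 0.0096.

0.0096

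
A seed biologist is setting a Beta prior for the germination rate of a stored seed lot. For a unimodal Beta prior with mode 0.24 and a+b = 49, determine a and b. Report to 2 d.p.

For a,b>1 the mode is (a−1)/(a+b−2), so a = mode·(κ−2)+1 = 0.24×47+1 = 12.28.
And b = (1−mode)·(κ−2)+1 = 0.76×47+1 = 36.72.

a = 12.28, b = 36.72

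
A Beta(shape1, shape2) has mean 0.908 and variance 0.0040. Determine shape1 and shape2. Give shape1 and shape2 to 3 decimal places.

By moment matching, shape1+shape2 = μ(1−μ)/σ² − 1 = (0.908·0.092)/0.0040 − 1 = 20.8840 − 1 = 19.8840.
Since shape1/(shape1+shape2) = μ, shape1 = 0.908·19.8840 = 18.055 and shape2 = 0.092·19.8840 = 1.829.

shape1 = 18.055, shape2 = 1.829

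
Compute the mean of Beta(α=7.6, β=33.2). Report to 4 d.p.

0.1863

E[X] = α/(α+β) = 7.6/40.8 = 0.1863.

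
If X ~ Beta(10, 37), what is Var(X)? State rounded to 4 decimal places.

0.0035

Var = αβ/[(α+β)²(α+β+1)] = (10×37)/(47²×48) = 370/106032 = 0.0035.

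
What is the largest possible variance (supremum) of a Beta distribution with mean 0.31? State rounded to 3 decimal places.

0.214

Var = μ(1−μ)/(α+β+1), which approaches μ(1−μ) as α+β → 0.
So the supremum is μ(1−μ) = 0.31×0.69 = 0.214.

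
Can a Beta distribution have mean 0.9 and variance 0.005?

Yes

For any Beta, Var(X) < E[X]·(1−E[X]).
Here μ(1−μ) = 0.9×0.1 = 0.09, and 0.005 < 0.09.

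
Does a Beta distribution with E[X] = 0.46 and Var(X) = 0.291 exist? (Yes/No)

No

The Beta variance bound is σ² < μ(1−μ).
Here μ(1−μ) = 0.46×0.54 = 0.2484, and 0.291 ≥ 0.2484.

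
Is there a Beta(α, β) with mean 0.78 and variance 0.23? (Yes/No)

No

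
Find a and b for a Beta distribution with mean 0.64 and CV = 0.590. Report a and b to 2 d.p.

Var = (CV·μ)² = (0.590×0.64)² = 0.142582.
a+b = μ(1−μ)/Var − 1 = 0.2304/0.142582 − 1 = 0.6159.
Thus a = 0.64·0.6159 = 0.39 and b = 0.36·0.6159 = 0.22.

a = 0.39, b = 0.22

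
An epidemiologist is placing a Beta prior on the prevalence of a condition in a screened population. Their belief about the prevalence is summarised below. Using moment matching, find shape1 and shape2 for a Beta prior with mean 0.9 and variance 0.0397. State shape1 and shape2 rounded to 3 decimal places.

shape1 = 1.140, shape2 = 0.127

By moment matching, shape1+shape2 = μ(1−μ)/σ² − 1 = (0.9·0.1)/0.0397 − 1 = 2.2670 − 1 = 1.2670.
Since shape1/(shape1+shape2) = μ, shape1 = 0.9·1.2670 = 1.140 and shape2 = 0.1·1.2670 = 0.127.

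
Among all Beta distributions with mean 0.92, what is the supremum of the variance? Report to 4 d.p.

0.0736

Var = μ(1−μ)/(α+β+1), which approaches μ(1−μ) as α+β → 0.
So the supremum is μ(1−μ) = 0.92×0.08 = 0.0736.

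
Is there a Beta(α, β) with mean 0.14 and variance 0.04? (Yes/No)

Yes

A Beta with mean μ has variance μ(1−μ)/(α+β+1) < μ(1−μ).
Here μ(1−μ) = 0.14×0.86 = 0.1204, and 0.04 < 0.1204.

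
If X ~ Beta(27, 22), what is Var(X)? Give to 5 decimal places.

0.00495

α+β = 49 and αβ = 594, so Var = αβ/[(α+β)²(α+β+1)] = 594/120050 = 0.00495.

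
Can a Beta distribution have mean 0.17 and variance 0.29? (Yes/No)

For any Beta, Var(X) < E[X]·(1−E[X]).
Here μ(1−μ) = 0.17×0.83 = 0.1411, and 0.29 ≥ 0.1411.

No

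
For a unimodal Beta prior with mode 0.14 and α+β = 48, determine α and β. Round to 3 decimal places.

Since the density peak of Beta(α,β) is at (α−1)/(α+β−2),
α = 1 + 0.14(48−2) = 7.440 and β = 48 − 7.440 = 40.560.

α = 7.440, β = 40.560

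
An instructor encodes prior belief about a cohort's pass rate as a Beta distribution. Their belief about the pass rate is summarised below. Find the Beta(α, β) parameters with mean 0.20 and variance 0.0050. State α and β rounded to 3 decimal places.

Let s = α+β. The Beta variance is μ(1−μ)/(s+1).
So s+1 = μ(1−μ)/σ² = (0.20×0.80)/0.0050 = 0.1600/0.0050 = 32.0000, giving s = 31.0000.
Then α = μs = 0.20×31.0000 = 6.200 and β = (1−μ)s = 0.80×31.0000 = 24.800.

α = 6.200, β = 24.800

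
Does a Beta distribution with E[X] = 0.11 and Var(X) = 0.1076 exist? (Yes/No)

No

The Beta variance bound is σ² < μ(1−μ).
Here μ(1−μ) = 0.11×0.89 = 0.0979, and 0.1076 ≥ 0.0979.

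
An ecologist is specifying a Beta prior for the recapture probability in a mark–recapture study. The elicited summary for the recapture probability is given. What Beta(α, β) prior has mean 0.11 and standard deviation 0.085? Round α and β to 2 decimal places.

First σ² = 0.007225. Setting α = μn, β = (1−μ)n with n = α+β,
μ(1−μ)/(n+1) = 0.007225 ⇒ n+1 = 0.0979/0.007225 = 13.5502 ⇒ n = 12.5502.
Hence α = 0.11×12.5502 = 1.38, β = 0.89×12.5502 = 11.17.

α = 1.38, β = 11.17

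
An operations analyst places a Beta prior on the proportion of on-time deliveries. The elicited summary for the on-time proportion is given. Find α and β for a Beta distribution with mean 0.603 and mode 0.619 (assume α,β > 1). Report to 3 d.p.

α = 8.970, β = 5.905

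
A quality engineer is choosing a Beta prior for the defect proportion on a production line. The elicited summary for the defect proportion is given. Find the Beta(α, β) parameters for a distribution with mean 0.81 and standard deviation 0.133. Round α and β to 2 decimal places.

Variance = 0.133² = 0.017689. The moment-matching identity α+β = μ(1−μ)/Var − 1 gives
α+β = 0.1539/0.017689 − 1 = 7.7003, so α = μ·7.7003 = 6.24 and β = (1−μ)·7.7003 = 1.46.

α = 6.24, β = 1.46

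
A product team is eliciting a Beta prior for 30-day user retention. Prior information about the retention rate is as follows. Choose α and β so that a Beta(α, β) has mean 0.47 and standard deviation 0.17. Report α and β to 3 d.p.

σ² = 0.17² = 0.0289.
With s = α+β, Var = μ(1−μ)/(s+1), so s+1 = (0.47×0.53)/0.0289 = 8.6194 and s = 7.6194.
α = μs = 3.581, β = (1−μ)s = 4.038.

α = 3.581, β = 4.038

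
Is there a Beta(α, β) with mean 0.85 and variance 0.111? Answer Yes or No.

Yes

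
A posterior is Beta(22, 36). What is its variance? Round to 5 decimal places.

0.00399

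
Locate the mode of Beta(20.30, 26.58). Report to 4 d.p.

0.4300

The density x^(α−1)(1−x)^(β−1) is maximised at (α−1)/(α+β−2) = 19.30/44.88 = 0.4300.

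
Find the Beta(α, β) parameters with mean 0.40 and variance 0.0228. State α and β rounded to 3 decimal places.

Let s = α+β. The Beta variance is μ(1−μ)/(s+1).
So s+1 = μ(1−μ)/σ² = (0.40×0.60)/0.0228 = 0.2400/0.0228 = 10.5263, giving s = 9.5263.
Then α = μs = 0.40×9.5263 = 3.811 and β = (1−μ)s = 0.60×9.5263 = 5.716.

α = 3.811, β = 5.716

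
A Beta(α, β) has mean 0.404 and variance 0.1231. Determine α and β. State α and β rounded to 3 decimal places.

α = 0.386, β = 0.570

Let s = α+β. The Beta variance is μ(1−μ)/(s+1).
So s+1 = μ(1−μ)/σ² = (0.404×0.596)/0.1231 = 0.240784/0.1231 = 1.9560, giving s = 0.9560.
Then α = μs = 0.404×0.9560 = 0.386 and β = (1−μ)s = 0.596×0.9560 = 0.570.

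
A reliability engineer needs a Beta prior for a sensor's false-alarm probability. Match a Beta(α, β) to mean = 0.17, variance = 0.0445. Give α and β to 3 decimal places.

Write ν = α+β; then α = μν and Var = μ(1−μ)/(ν+1).
ν = μ(1−μ)/Var − 1 = 0.1411/0.0445 − 1 = 2.1708.
α = 0.17·2.1708 = 0.369, β = 0.83·2.1708 = 1.802.

α = 0.369, β = 1.802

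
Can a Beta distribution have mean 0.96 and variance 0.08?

A Beta with mean μ has variance μ(1−μ)/(α+β+1) < μ(1−μ).
Here μ(1−μ) = 0.96×0.04 = 0.0384, and 0.08 ≥ 0.0384.

No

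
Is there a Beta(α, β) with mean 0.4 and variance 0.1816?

Yes

For any Beta, Var(X) < E[X]·(1−E[X]).
Here μ(1−μ) = 0.4×0.6 = 0.24, and 0.1816 < 0.24.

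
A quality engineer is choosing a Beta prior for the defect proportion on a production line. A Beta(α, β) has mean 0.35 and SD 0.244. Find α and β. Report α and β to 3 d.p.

σ² = 0.244² = 0.059536.
With s = α+β, Var = μ(1−μ)/(s+1), so s+1 = (0.35×0.65)/0.059536 = 3.8212 and s = 2.8212.
α = μs = 0.987, β = (1−μ)s = 1.834.

α = 0.987, β = 1.834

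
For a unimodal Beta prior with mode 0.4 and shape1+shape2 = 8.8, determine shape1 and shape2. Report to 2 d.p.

shape1 = 3.72, shape2 = 5.08

Mode = (shape1−1)/(κ−2) with κ = shape1+shape2, so shape1−1 = 0.4·6.8 = 2.72.
shape1 = 3.72; shape2 = κ − shape1 = 5.08.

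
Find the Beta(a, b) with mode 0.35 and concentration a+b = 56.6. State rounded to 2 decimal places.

a = 20.11, b = 36.49

Mode = (a−1)/(κ−2) with κ = a+b, so a−1 = 0.35·54.6 = 19.11.
a = 20.11; b = κ − a = 36.49.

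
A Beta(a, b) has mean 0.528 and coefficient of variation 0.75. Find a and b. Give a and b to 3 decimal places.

Var = (CV·μ)² = (0.75×0.528)² = 0.156816.
a+b = μ(1−μ)/Var − 1 = 0.249216/0.156816 − 1 = 0.5892.
Thus a = 0.528·0.5892 = 0.311 and b = 0.472·0.5892 = 0.278.

a = 0.311, b = 0.278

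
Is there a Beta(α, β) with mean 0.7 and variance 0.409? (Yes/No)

For any Beta, Var(X) < E[X]·(1−E[X]).
Here μ(1−μ) = 0.7×0.3 = 0.21, and 0.409 ≥ 0.21.

No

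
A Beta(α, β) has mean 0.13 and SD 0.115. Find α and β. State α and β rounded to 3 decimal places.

Variance = 0.115² = 0.013225. The moment-matching identity α+β = μ(1−μ)/Var − 1 gives
α+β = 0.1131/0.013225 − 1 = 7.5520, so α = μ·7.5520 = 0.982 and β = (1−μ)·7.5520 = 6.570.

α = 0.982, β = 6.570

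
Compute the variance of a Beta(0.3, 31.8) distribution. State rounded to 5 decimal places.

μ = 0.3/32.1 = 0.009346; Var = μ(1−μ)/(α+β+1) = 0.0092585/33.1 = 0.00028.

0.00028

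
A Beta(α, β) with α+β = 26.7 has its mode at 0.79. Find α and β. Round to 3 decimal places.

α = 20.513, β = 6.187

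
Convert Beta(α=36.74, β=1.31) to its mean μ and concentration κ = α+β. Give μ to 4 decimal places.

μ = 0.9656, κ = 38.05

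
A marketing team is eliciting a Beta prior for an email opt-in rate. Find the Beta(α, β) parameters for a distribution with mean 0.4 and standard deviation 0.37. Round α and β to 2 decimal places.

α = 0.30, β = 0.45

Variance = 0.37² = 0.1369. The moment-matching identity α+β = μ(1−μ)/Var − 1 gives
α+β = 0.24/0.1369 − 1 = 0.7531, so α = μ·0.7531 = 0.30 and β = (1−μ)·0.7531 = 0.45.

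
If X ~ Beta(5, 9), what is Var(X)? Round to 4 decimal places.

0.0153

α+β = 14 and αβ = 45, so Var = αβ/[(α+β)²(α+β+1)] = 45/2940 = 0.0153.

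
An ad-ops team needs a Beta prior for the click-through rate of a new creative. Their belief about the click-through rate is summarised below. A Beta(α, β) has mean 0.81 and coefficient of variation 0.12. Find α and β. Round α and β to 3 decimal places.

σ = CV·μ = 0.12×0.81 = 0.09720, so σ² = 0.009448.
s+1 = μ(1−μ)/σ² = 0.1539/0.009448 = 16.2894, so s = α+β = 15.2894.
α = μs = 12.384, β = (1−μ)s = 2.905.

α = 12.384, β = 2.905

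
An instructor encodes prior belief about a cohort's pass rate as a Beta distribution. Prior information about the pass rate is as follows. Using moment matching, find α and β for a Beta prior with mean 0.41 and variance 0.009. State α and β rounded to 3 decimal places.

α = 10.610, β = 15.268

Write ν = α+β; then α = μν and Var = μ(1−μ)/(ν+1).
ν = μ(1−μ)/Var − 1 = 0.2419/0.009 − 1 = 25.8778.
α = 0.41·25.8778 = 10.610, β = 0.59·25.8778 = 15.268.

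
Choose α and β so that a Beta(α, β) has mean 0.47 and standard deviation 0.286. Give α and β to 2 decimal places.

α = 0.96, β = 1.08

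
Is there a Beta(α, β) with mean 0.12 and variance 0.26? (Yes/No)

A Beta with mean μ has variance μ(1−μ)/(α+β+1) < μ(1−μ).
Here μ(1−μ) = 0.12×0.88 = 0.1056, and 0.26 ≥ 0.1056.

No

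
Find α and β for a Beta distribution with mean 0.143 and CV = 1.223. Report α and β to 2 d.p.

Var = (CV·μ)² = (1.223×0.143)² = 0.030586.
α+β = μ(1−μ)/Var − 1 = 0.122551/0.030586 − 1 = 3.0067.
Thus α = 0.143·3.0067 = 0.43 and β = 0.857·3.0067 = 2.58.

α = 0.43, β = 2.58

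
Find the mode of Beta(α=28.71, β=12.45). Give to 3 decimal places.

With α,β > 1, mode = (α−1)/(α+β−2) = 27.71/39.16 = 0.708.

0.708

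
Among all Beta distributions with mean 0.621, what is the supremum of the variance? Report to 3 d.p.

For fixed mean μ the Beta variance is μ(1−μ)/(α+β+1), increasing as α+β decreases.
Its least upper bound (not attained) is μ(1−μ) = 0.621·0.379 = 0.235.

0.235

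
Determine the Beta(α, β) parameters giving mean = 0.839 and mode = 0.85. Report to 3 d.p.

α = 53.391, β = 10.245

With s = α+β: μ = α/s and mode = (α−1)/(s−2). Eliminating α = μs,
μs − 1 = m(s−2) ⇒ s(μ−m) = 1−2m ⇒ s = -0.70/-0.011 = 63.6364.
So α = μs = 53.391, β = (1−μ)s = 10.245.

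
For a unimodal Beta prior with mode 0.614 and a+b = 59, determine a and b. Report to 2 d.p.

a = 36.00, b = 23.00

Mode = (a−1)/(κ−2) with κ = a+b, so a−1 = 0.614·57 = 35.00.
a = 36.00; b = κ − a = 23.00.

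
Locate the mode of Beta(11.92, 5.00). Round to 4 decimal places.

0.7319

The density x^(α−1)(1−x)^(β−1) is maximised at (α−1)/(α+β−2) = 10.92/14.92 = 0.7319.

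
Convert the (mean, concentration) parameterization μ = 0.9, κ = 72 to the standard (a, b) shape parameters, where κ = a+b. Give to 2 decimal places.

a = μκ = 0.9×72 = 64.80 and b = (1−μ)κ = 0.1×72 = 7.20.

a = 64.80, b = 7.20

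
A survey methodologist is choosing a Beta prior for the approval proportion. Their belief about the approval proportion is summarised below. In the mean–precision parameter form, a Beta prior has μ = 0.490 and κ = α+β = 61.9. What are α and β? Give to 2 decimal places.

α = 30.33, β = 31.57

α = μκ = 0.490×61.9 = 30.33 and β = (1−μ)κ = 0.510×61.9 = 31.57.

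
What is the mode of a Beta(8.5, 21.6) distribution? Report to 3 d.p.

0.267

The density x^(α−1)(1−x)^(β−1) is maximised at (α−1)/(α+β−2) = 7.5/28.1 = 0.267.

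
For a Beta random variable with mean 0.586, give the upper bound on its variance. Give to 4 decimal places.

Var = μ(1−μ)/(α+β+1), which approaches μ(1−μ) as α+β → 0.
So the supremum is μ(1−μ) = 0.586×0.414 = 0.2426.

0.2426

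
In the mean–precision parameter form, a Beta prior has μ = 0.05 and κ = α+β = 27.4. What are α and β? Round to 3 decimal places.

Split κ in proportion μ : (1−μ): α = 0.05·27.4 = 1.370, β = 27.4 − 1.370 = 26.030.

α = 1.370, β = 26.030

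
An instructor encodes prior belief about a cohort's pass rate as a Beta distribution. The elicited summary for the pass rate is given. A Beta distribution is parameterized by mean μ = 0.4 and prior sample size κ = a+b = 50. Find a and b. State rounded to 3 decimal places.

a = μκ = 0.4×50 = 20.000 and b = (1−μ)κ = 0.6×50 = 30.000.

a = 20.000, b = 30.000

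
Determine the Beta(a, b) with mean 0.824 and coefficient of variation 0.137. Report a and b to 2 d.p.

a = 8.55, b = 1.83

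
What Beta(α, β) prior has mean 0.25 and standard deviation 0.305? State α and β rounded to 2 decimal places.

α = 0.25, β = 0.76

Variance = 0.305² = 0.093025. The moment-matching identity α+β = μ(1−μ)/Var − 1 gives
α+β = 0.1875/0.093025 − 1 = 1.0156, so α = μ·1.0156 = 0.25 and β = (1−μ)·1.0156 = 0.76.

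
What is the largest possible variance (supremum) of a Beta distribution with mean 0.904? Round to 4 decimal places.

0.0868

For fixed mean μ the Beta variance is μ(1−μ)/(α+β+1), increasing as α+β decreases.
Its least upper bound (not attained) is μ(1−μ) = 0.904·0.096 = 0.0868.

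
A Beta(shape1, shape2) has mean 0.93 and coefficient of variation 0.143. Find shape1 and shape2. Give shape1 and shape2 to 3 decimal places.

Var = (CV·μ)² = (0.143×0.93)² = 0.017686.
shape1+shape2 = μ(1−μ)/Var − 1 = 0.0651/0.017686 − 1 = 2.6808.
Thus shape1 = 0.93·2.6808 = 2.493 and shape2 = 0.07·2.6808 = 0.188.

shape1 = 2.493, shape2 = 0.188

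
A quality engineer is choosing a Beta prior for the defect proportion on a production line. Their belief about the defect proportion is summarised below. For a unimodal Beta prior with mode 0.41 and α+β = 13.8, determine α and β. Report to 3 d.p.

α = 5.838, β = 7.962

Since the density peak of Beta(α,β) is at (α−1)/(α+β−2),
α = 1 + 0.41(13.8−2) = 5.838 and β = 13.8 − 5.838 = 7.962.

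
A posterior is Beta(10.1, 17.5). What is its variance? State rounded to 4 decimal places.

0.0081

Var = αβ/[(α+β)²(α+β+1)] = (10.1×17.5)/(27.6²×28.6) = 176.75/21786.336 = 0.0081.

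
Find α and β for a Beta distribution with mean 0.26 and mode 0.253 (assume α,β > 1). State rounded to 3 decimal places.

α = 18.349, β = 52.223

With s = α+β: μ = α/s and mode = (α−1)/(s−2). Eliminating α = μs,
μs − 1 = m(s−2) ⇒ s(μ−m) = 1−2m ⇒ s = 0.494/0.007 = 70.5714.
So α = μs = 18.349, β = (1−μ)s = 52.223.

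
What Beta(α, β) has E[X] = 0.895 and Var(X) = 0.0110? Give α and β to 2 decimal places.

Let s = α+β. The Beta variance is μ(1−μ)/(s+1).
So s+1 = μ(1−μ)/σ² = (0.895×0.105)/0.0110 = 0.093975/0.0110 = 8.5432, giving s = 7.5432.
Then α = μs = 0.895×7.5432 = 6.75 and β = (1−μ)s = 0.105×7.5432 = 0.79.

α = 6.75, β = 0.79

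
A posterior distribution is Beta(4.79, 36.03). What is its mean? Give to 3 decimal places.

0.117

The Beta mean is α/(α+β) = 4.79/(4.79+36.03) = 0.117.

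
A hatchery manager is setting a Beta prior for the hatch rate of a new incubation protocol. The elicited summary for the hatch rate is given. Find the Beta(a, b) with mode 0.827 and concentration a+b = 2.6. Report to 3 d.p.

a = 1.496, b = 1.104

Since the density peak of Beta(a,b) is at (a−1)/(a+b−2),
a = 1 + 0.827(2.6−2) = 1.496 and b = 2.6 − 1.496 = 1.104.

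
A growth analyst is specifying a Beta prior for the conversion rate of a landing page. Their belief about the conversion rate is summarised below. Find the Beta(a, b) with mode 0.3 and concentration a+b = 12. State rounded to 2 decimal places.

a = 4.00, b = 8.00

For a,b>1 the mode is (a−1)/(a+b−2), so a = mode·(κ−2)+1 = 0.3×10+1 = 4.00.
And b = (1−mode)·(κ−2)+1 = 0.7×10+1 = 8.00.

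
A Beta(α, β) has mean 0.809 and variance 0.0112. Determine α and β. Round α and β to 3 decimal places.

Let s = α+β. The Beta variance is μ(1−μ)/(s+1).
So s+1 = μ(1−μ)/σ² = (0.809×0.191)/0.0112 = 0.154519/0.0112 = 13.7963, giving s = 12.7963.
Then α = μs = 0.809×12.7963 = 10.352 and β = (1−μ)s = 0.191×12.7963 = 2.444.

α = 10.352, β = 2.444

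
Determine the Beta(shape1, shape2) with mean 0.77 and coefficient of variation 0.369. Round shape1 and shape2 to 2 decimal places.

shape1 = 0.92, shape2 = 0.27

σ = CV·μ = 0.369×0.77 = 0.28413, so σ² = 0.080730.
s+1 = μ(1−μ)/σ² = 0.1771/0.080730 = 2.1937, so s = shape1+shape2 = 1.1937.
shape1 = μs = 0.92, shape2 = (1−μ)s = 0.27.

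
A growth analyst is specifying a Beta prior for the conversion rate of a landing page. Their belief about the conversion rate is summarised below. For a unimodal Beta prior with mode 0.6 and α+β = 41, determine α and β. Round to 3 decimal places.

α = 24.400, β = 16.600

Mode = (α−1)/(κ−2) with κ = α+β, so α−1 = 0.6·39 = 23.400.
α = 24.400; β = κ − α = 16.600.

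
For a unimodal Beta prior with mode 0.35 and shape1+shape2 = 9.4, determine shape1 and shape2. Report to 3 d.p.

shape1 = 3.590, shape2 = 5.810

For shape1,shape2>1 the mode is (shape1−1)/(shape1+shape2−2), so shape1 = mode·(κ−2)+1 = 0.35×7.4+1 = 3.590.
And shape2 = (1−mode)·(κ−2)+1 = 0.65×7.4+1 = 5.810.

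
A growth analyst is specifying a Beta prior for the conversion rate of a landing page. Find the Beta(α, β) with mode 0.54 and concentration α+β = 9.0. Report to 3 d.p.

α = 4.780, β = 4.220

Since the density peak of Beta(α,β) is at (α−1)/(α+β−2),
α = 1 + 0.54(9.0−2) = 4.780 and β = 9.0 − 4.780 = 4.220.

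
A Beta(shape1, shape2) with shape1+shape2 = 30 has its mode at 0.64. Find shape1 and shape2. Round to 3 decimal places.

Mode = (shape1−1)/(κ−2) with κ = shape1+shape2, so shape1−1 = 0.64·28 = 17.920.
shape1 = 18.920; shape2 = κ − shape1 = 11.080.

shape1 = 18.920, shape2 = 11.080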